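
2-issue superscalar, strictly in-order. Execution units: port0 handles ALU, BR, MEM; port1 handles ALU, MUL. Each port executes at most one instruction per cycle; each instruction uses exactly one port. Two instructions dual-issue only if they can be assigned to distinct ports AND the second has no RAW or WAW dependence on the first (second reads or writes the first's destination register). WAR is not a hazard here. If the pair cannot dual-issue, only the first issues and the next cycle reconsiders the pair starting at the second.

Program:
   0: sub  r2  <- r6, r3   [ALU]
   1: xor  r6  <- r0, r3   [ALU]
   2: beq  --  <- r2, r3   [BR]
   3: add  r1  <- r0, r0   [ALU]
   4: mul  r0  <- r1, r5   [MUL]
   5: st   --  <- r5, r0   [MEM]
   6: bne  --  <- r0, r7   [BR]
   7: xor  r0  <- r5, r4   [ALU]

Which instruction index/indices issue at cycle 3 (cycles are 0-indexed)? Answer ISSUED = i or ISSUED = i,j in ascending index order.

#0 head=0: sub.ALU/xor.ALU i0+i1 2-wide
#1 head=2: beq.BR/add.ALU i2+i3 2-wide
#2 head=4: mul.MUL i4 RAW r0
#3 head=5: st.MEM i5 no-port MEM/BR
#4 head=6: bne.BR/xor.ALU i6+i7 2-wide

ISSUED = 5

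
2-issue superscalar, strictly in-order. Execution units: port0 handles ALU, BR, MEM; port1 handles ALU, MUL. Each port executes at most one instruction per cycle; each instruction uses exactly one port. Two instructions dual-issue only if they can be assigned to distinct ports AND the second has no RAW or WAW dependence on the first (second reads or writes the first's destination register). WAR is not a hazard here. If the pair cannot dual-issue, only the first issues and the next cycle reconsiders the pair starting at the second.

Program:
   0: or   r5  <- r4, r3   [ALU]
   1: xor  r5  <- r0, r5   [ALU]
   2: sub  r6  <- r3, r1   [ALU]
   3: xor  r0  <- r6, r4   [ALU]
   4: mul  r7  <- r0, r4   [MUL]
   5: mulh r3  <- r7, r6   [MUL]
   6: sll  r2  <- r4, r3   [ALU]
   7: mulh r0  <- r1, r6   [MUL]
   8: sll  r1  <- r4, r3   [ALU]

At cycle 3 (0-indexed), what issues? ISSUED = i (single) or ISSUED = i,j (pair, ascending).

ISSUED = 4

  cy0 -> i0 (or) RAW+WAW r5
  cy1 -> i1,i2 (xor;sub) 2-wide
  cy2 -> i3 (xor) RAW r0
  cy3 -> i4 (mul) no-port MUL/MUL
  cy4 -> i5 (mulh) RAW r3
  cy5 -> i6,i7 (sll;mulh) 2-wide
  cy6 -> i8 (sll) tail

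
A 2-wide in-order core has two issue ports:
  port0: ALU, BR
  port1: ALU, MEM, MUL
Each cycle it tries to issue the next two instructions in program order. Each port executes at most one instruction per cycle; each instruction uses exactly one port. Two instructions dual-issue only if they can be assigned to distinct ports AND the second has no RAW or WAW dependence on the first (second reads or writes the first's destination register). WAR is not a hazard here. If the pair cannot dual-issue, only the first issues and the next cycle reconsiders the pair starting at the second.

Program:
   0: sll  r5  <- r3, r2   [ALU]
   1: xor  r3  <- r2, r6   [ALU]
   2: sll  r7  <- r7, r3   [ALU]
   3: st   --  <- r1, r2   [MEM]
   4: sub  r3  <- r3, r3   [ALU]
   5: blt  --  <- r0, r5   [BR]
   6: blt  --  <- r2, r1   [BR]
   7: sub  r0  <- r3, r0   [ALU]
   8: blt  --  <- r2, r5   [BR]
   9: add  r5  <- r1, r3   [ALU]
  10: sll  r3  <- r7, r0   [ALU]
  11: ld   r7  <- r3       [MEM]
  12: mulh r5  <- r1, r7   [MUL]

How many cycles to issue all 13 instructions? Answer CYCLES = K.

CYCLES = 8

#0 head=0: sll.ALU xor.ALU i0+i1 dual
#1 head=2: sll.ALU st.MEM i2+i3 dual
#2 head=4: sub.ALU blt.BR i4+i5 dual
#3 head=6: blt.BR sub.ALU i6+i7 dual
#4 head=8: blt.BR add.ALU i8+i9 dual
#5 head=10: sll.ALU i10 RAW r3
#6 head=11: ld.MEM i11 no-port MEM/MUL
#7 head=12: mulh.MUL i12 tail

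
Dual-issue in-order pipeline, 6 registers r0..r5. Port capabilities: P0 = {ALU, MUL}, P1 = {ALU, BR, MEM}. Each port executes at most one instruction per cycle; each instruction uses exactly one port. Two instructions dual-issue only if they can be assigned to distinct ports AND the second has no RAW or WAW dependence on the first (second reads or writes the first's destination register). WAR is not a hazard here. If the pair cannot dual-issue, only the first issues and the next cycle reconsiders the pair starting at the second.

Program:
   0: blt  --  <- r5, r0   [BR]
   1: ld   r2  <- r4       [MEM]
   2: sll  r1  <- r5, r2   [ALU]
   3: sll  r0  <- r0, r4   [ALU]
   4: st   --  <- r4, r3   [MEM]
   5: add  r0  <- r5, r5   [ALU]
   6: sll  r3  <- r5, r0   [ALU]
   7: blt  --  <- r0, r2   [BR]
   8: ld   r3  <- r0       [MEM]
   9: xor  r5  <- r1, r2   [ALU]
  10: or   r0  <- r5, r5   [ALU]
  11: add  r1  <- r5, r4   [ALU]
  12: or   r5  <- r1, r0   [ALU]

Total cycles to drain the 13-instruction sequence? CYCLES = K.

c0: i0 blt.BR  no-port BR/MEM
c1: i1 ld.MEM  RAW r2
c2: i2/i3 sll.ALU;sll.ALU  pair
c3: i4/i5 st.MEM;add.ALU  pair
c4: i6/i7 sll.ALU;blt.BR  pair
c5: i8/i9 ld.MEM;xor.ALU  pair
c6: i10/i11 or.ALU;add.ALU  pair
c7: i12 or.ALU  tail

CYCLES = 8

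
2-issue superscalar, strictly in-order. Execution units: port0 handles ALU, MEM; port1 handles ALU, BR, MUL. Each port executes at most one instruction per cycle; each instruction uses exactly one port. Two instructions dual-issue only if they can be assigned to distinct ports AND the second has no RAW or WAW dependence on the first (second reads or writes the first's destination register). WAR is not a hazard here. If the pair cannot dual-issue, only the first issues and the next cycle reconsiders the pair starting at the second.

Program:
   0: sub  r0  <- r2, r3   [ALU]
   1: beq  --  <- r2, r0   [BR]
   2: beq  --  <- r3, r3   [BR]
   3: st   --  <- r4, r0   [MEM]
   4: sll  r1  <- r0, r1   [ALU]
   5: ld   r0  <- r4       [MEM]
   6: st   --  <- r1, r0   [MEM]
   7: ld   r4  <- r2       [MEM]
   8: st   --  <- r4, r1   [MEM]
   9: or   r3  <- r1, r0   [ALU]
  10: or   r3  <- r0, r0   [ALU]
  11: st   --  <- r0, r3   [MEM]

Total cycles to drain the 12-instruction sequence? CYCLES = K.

CYCLES = 9

c0: i0 sub  RAW r0
c1: i1 beq  no-port BR/BR
c2: i2+i3 beq/st  2-wide
c3: i4+i5 sll/ld  2-wide
c4: i6 st  no-port MEM/MEM
c5: i7 ld  no-port MEM/MEM
c6: i8+i9 st/or  2-wide
c7: i10 or  RAW r3
c8: i11 st  tail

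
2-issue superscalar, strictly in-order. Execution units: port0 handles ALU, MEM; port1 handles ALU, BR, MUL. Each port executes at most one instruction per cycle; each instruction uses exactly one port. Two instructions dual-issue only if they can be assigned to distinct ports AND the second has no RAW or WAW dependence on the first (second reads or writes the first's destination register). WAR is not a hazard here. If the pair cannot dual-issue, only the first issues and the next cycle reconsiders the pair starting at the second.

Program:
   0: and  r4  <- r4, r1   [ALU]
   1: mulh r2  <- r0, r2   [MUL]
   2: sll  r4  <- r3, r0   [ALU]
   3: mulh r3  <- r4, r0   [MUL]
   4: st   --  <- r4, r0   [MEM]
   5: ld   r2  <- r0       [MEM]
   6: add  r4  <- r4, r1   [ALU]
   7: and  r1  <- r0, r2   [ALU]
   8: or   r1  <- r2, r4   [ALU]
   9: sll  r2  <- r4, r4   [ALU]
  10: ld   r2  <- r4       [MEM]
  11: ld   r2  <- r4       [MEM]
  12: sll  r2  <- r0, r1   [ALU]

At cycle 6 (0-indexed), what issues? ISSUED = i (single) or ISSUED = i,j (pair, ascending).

ISSUED = 10

0. and/mulh @i0/i1  | pair
1. sll @i2  | RAW r4
2. mulh/st @i3/i4  | pair
3. ld/add @i5/i6  | pair
4. and @i7  | WAW r1
5. or/sll @i8/i9  | pair
6. ld @i10  | no-port MEM/MEM
7. ld @i11  | WAW r2
8. sll @i12  | tail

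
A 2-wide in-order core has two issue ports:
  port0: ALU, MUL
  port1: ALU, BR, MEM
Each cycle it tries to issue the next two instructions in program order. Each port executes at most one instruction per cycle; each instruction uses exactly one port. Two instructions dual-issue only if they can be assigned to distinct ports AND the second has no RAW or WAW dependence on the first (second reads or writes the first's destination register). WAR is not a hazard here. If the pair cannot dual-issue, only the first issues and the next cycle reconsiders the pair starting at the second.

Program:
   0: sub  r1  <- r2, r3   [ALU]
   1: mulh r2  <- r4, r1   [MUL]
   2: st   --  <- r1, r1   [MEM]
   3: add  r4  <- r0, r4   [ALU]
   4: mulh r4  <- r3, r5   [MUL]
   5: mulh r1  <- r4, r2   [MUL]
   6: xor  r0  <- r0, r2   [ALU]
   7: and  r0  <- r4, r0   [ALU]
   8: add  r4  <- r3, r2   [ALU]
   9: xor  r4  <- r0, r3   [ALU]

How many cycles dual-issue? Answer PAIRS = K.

PAIRS = 3

#0 head=0: sub i0 RAW r1
#1 head=1: mulh+st i1&i2 2-wide
#2 head=3: add i3 WAW r4
#3 head=4: mulh i4 no-port MUL/MUL
#4 head=5: mulh+xor i5&i6 2-wide
#5 head=7: and+add i7&i8 2-wide
#6 head=9: xor i9 tail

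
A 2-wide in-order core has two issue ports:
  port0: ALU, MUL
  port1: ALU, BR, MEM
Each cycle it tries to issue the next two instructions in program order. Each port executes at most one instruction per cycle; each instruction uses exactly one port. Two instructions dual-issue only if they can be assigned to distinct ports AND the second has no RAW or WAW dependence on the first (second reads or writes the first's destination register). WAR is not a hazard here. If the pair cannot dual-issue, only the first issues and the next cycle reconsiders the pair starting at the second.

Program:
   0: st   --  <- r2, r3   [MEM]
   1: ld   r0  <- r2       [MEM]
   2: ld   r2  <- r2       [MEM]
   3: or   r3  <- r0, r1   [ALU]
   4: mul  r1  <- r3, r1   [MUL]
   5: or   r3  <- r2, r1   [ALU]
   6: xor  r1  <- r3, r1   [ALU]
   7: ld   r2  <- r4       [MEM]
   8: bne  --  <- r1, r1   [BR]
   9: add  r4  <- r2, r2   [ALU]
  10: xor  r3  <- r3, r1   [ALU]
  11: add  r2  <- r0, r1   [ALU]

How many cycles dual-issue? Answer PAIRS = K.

0. st @i0  | no-port MEM/MEM
1. ld @i1  | no-port MEM/MEM
2. ld or @i2&i3  | pair
3. mul @i4  | RAW r1
4. or @i5  | RAW r3
5. xor ld @i6&i7  | pair
6. bne add @i8&i9  | pair
7. xor add @i10&i11  | pair

PAIRS = 4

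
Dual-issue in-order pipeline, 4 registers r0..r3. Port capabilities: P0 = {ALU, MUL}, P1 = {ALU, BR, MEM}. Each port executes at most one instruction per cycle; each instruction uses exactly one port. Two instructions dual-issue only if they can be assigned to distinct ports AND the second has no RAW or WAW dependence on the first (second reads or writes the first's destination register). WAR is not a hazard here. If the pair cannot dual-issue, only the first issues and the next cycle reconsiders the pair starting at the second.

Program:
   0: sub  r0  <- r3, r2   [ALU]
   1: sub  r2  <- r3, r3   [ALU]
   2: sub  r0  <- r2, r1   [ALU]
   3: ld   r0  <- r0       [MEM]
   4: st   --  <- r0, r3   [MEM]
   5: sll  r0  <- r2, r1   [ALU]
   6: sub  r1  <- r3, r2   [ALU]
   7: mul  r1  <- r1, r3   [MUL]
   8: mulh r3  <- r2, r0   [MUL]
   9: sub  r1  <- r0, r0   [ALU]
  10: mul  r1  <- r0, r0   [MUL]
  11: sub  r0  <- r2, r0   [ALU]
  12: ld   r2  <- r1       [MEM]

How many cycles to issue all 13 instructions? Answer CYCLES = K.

CYCLES = 9

  cy0 -> i0+i1 (sub.ALU/sub.ALU) pair
  cy1 -> i2 (sub.ALU) RAW+WAW r0
  cy2 -> i3 (ld.MEM) no-port MEM/MEM
  cy3 -> i4+i5 (st.MEM/sll.ALU) pair
  cy4 -> i6 (sub.ALU) RAW+WAW r1
  cy5 -> i7 (mul.MUL) no-port MUL/MUL
  cy6 -> i8+i9 (mulh.MUL/sub.ALU) pair
  cy7 -> i10+i11 (mul.MUL/sub.ALU) pair
  cy8 -> i12 (ld.MEM) tail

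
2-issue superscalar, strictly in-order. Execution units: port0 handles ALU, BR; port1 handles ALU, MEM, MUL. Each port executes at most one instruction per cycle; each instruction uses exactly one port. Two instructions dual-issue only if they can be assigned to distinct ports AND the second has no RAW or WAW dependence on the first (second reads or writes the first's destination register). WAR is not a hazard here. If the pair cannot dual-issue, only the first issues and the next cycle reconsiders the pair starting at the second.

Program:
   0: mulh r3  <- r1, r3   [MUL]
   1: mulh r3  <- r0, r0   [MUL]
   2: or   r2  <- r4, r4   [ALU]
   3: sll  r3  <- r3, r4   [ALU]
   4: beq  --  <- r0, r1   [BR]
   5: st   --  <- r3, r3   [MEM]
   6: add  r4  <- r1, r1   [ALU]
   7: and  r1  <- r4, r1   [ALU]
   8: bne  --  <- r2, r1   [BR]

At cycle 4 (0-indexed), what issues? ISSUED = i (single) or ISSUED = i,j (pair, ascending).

0. mulh.MUL @i0  | no-port MUL/MUL
1. mulh.MUL;or.ALU @i1/i2  | pair
2. sll.ALU;beq.BR @i3/i4  | pair
3. st.MEM;add.ALU @i5/i6  | pair
4. and.ALU @i7  | RAW r1
5. bne.BR @i8  | tail

ISSUED = 7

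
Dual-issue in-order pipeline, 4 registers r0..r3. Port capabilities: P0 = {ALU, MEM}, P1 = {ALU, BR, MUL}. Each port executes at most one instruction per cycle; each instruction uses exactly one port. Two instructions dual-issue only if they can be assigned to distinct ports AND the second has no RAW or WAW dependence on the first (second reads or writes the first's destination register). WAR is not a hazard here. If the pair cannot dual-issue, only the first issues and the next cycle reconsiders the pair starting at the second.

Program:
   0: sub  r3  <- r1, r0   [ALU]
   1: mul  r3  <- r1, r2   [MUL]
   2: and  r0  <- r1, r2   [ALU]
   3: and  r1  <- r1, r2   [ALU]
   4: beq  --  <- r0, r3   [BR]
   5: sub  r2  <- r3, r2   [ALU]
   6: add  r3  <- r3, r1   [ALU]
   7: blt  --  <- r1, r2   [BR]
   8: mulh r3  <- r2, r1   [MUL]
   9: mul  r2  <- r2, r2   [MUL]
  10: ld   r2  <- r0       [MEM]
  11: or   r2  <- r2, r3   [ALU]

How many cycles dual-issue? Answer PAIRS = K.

t=0 i0:sub ; WAW r3
t=1 i1,i2:mul/and ; pair
t=2 i3,i4:and/beq ; pair
t=3 i5,i6:sub/add ; pair
t=4 i7:blt ; no-port BR/MUL
t=5 i8:mulh ; no-port MUL/MUL
t=6 i9:mul ; WAW r2
t=7 i10:ld ; RAW+WAW r2
t=8 i11:or ; tail

PAIRS = 3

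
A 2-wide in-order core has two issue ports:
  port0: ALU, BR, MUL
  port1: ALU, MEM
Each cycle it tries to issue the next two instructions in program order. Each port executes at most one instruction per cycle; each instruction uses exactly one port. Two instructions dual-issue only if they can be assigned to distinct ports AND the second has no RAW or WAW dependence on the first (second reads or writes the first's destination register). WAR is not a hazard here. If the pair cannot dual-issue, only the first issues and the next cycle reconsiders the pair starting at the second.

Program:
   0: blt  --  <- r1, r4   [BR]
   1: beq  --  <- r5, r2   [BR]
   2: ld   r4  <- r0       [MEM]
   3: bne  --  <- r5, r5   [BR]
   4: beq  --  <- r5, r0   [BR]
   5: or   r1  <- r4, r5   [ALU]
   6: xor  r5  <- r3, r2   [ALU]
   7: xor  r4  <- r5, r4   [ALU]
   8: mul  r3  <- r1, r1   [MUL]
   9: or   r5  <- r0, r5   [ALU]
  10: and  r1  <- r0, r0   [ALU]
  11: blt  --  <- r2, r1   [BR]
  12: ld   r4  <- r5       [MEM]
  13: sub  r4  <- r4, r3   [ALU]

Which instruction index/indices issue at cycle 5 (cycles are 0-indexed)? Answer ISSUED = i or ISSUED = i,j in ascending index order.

c0: i0 blt  no-port BR/BR
c1: i1,i2 beq ld  dual
c2: i3 bne  no-port BR/BR
c3: i4,i5 beq or  dual
c4: i6 xor  RAW r5
c5: i7,i8 xor mul  dual
c6: i9,i10 or and  dual
c7: i11,i12 blt ld  dual
c8: i13 sub  tail

ISSUED = 7,8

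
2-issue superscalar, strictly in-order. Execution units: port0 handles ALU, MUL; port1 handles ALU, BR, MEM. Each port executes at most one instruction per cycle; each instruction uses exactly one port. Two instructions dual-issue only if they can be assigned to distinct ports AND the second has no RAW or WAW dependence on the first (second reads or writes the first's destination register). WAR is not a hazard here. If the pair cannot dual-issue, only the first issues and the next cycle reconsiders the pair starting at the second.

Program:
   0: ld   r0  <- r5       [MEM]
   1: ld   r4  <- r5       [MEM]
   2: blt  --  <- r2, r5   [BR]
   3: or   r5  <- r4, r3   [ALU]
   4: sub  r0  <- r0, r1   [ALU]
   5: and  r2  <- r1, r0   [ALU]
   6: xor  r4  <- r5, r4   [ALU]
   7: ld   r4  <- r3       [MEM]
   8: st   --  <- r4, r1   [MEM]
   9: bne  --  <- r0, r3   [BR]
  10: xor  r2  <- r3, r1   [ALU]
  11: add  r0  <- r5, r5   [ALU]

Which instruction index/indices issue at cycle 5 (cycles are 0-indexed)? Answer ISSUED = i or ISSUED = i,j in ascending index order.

ISSUED = 7

0. ld @i0  | no-port MEM/MEM
1. ld @i1  | no-port MEM/BR
2. blt;or @i2+i3  | 2-wide
3. sub @i4  | RAW r0
4. and;xor @i5+i6  | 2-wide
5. ld @i7  | no-port MEM/MEM
6. st @i8  | no-port MEM/BR
7. bne;xor @i9+i10  | 2-wide
8. add @i11  | tail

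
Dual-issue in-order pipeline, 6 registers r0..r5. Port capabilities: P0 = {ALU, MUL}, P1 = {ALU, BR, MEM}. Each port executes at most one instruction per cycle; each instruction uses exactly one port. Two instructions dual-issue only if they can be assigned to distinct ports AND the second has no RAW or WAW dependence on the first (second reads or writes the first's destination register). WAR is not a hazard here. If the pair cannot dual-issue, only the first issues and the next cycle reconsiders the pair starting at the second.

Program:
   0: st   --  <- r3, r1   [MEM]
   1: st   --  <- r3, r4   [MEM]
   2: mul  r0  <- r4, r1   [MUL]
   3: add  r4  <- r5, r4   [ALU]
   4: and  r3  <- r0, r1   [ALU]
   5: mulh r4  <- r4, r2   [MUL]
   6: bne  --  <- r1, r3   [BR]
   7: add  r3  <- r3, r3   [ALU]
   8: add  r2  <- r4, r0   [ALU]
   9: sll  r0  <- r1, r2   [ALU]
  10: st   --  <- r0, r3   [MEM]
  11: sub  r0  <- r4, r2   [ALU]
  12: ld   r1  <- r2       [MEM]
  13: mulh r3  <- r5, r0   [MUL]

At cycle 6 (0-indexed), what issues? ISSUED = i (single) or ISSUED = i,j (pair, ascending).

0. st @i0  | no-port MEM/MEM
1. st mul @i1,i2  | pair
2. add and @i3,i4  | pair
3. mulh bne @i5,i6  | pair
4. add add @i7,i8  | pair
5. sll @i9  | RAW r0
6. st sub @i10,i11  | pair
7. ld mulh @i12,i13  | pair

ISSUED = 10,11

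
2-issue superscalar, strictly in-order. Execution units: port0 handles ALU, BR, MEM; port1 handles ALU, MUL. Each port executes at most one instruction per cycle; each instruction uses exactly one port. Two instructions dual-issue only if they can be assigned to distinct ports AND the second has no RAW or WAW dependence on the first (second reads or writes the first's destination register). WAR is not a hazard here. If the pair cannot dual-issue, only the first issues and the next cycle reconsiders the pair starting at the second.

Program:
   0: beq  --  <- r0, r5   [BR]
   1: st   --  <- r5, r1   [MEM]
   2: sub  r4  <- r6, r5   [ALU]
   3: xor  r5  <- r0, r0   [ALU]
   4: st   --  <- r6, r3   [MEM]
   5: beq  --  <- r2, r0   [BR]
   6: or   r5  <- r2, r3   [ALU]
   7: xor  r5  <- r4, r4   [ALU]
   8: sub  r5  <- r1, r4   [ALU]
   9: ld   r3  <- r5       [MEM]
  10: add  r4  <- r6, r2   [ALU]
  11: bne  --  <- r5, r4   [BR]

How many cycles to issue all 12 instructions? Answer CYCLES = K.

CYCLES = 8

#0 head=0: beq i0 no-port BR/MEM
#1 head=1: st+sub i1,i2 2-wide
#2 head=3: xor+st i3,i4 2-wide
#3 head=5: beq+or i5,i6 2-wide
#4 head=7: xor i7 WAW r5
#5 head=8: sub i8 RAW r5
#6 head=9: ld+add i9,i10 2-wide
#7 head=11: bne i11 tail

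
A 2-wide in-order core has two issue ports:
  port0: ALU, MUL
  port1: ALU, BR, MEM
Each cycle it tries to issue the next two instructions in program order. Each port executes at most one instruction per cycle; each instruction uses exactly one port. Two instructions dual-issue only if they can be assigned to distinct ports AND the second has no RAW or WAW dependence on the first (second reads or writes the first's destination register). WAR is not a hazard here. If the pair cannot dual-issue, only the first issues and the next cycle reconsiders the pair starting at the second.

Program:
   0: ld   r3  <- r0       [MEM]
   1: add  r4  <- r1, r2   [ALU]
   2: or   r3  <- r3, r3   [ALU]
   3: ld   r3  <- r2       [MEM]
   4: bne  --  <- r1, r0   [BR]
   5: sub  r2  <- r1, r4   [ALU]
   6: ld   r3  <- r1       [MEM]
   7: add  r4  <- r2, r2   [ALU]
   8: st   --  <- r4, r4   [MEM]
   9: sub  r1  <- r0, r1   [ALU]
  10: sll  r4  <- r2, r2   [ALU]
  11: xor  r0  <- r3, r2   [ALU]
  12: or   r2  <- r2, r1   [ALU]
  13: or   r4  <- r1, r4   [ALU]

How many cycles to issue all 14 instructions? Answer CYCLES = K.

CYCLES = 8

#0 head=0: ld/add i0+i1 pair
#1 head=2: or i2 WAW r3
#2 head=3: ld i3 no-port MEM/BR
#3 head=4: bne/sub i4+i5 pair
#4 head=6: ld/add i6+i7 pair
#5 head=8: st/sub i8+i9 pair
#6 head=10: sll/xor i10+i11 pair
#7 head=12: or/or i12+i13 pair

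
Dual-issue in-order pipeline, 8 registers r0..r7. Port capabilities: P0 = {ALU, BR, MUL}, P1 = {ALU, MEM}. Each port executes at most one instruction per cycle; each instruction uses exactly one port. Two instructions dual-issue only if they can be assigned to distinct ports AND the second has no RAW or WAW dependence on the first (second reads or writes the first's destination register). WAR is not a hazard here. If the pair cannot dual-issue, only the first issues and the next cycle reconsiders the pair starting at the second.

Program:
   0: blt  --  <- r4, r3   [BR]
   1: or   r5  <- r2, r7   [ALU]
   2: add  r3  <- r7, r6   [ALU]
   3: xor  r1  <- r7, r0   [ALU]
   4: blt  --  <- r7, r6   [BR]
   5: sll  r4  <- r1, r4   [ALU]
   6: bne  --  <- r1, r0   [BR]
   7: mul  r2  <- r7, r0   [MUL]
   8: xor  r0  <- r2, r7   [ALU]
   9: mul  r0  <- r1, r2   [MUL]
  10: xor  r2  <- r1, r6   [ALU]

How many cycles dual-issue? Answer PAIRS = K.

PAIRS = 4

#0 head=0: blt.BR or.ALU i0/i1 2-wide
#1 head=2: add.ALU xor.ALU i2/i3 2-wide
#2 head=4: blt.BR sll.ALU i4/i5 2-wide
#3 head=6: bne.BR i6 no-port BR/MUL
#4 head=7: mul.MUL i7 RAW r2
#5 head=8: xor.ALU i8 WAW r0
#6 head=9: mul.MUL xor.ALU i9/i10 2-wide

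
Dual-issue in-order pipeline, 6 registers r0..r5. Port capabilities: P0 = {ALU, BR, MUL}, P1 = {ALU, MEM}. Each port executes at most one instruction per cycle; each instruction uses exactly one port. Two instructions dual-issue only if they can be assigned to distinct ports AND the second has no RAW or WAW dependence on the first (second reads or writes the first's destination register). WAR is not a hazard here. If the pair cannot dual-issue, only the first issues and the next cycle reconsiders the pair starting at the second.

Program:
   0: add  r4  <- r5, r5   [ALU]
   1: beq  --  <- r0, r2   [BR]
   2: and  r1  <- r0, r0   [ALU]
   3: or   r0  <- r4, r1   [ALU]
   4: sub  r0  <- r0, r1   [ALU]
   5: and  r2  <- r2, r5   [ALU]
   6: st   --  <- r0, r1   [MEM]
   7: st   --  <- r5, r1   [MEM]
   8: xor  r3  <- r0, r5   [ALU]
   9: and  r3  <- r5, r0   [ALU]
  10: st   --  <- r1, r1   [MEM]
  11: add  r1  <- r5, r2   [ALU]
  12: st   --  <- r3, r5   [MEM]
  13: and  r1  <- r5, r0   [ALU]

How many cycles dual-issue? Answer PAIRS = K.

0. add+beq @i0&i1  | 2-wide
1. and @i2  | RAW r1
2. or @i3  | RAW+WAW r0
3. sub+and @i4&i5  | 2-wide
4. st @i6  | no-port MEM/MEM
5. st+xor @i7&i8  | 2-wide
6. and+st @i9&i10  | 2-wide
7. add+st @i11&i12  | 2-wide
8. and @i13  | tail

PAIRS = 5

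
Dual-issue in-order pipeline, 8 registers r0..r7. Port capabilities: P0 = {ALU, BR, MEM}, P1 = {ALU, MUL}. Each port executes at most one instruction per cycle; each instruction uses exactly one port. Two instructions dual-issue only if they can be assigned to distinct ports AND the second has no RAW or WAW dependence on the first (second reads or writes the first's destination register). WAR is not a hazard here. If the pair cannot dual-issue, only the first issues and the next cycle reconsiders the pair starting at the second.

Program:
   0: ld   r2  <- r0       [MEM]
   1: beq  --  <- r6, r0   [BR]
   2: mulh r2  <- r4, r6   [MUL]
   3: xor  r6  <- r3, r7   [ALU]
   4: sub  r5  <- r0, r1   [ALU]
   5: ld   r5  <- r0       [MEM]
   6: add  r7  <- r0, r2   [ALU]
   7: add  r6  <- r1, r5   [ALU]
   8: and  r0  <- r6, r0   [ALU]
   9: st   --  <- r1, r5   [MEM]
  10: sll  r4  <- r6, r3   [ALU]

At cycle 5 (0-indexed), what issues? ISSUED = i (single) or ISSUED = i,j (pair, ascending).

c0: i0 ld  no-port MEM/BR
c1: i1/i2 beq+mulh  2-wide
c2: i3/i4 xor+sub  2-wide
c3: i5/i6 ld+add  2-wide
c4: i7 add  RAW r6
c5: i8/i9 and+st  2-wide
c6: i10 sll  tail

ISSUED = 8,9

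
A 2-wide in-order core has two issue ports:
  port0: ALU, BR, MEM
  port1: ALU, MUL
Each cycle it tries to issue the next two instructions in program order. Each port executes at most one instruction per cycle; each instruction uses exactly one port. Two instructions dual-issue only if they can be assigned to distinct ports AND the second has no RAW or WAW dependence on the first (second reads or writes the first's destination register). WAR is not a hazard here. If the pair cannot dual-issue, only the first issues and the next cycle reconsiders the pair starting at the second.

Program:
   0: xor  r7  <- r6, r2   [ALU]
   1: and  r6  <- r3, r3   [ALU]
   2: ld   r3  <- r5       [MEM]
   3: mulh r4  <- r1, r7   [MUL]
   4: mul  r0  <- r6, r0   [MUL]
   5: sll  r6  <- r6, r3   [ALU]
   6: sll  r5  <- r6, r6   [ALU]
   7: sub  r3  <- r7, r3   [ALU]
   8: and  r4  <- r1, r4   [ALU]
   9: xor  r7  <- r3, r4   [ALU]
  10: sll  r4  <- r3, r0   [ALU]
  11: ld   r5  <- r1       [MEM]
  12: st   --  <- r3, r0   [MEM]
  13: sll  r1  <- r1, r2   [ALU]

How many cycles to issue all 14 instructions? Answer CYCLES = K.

t=0 i0,i1:xor.ALU+and.ALU ; dual
t=1 i2,i3:ld.MEM+mulh.MUL ; dual
t=2 i4,i5:mul.MUL+sll.ALU ; dual
t=3 i6,i7:sll.ALU+sub.ALU ; dual
t=4 i8:and.ALU ; RAW r4
t=5 i9,i10:xor.ALU+sll.ALU ; dual
t=6 i11:ld.MEM ; no-port MEM/MEM
t=7 i12,i13:st.MEM+sll.ALU ; dual

CYCLES = 8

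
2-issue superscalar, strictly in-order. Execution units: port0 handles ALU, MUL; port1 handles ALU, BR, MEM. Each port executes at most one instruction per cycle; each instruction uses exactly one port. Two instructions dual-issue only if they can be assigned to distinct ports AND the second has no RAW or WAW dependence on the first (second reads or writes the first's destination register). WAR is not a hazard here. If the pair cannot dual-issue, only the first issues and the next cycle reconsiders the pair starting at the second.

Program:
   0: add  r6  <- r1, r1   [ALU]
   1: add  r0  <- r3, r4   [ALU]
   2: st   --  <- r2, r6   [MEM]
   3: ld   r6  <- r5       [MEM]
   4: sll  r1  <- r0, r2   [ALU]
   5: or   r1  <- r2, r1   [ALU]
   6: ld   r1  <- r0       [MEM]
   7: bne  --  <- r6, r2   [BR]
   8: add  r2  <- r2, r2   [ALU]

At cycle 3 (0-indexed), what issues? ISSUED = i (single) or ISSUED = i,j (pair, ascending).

  cy0 -> i0/i1 (add.ALU/add.ALU) 2-wide
  cy1 -> i2 (st.MEM) no-port MEM/MEM
  cy2 -> i3/i4 (ld.MEM/sll.ALU) 2-wide
  cy3 -> i5 (or.ALU) WAW r1
  cy4 -> i6 (ld.MEM) no-port MEM/BR
  cy5 -> i7/i8 (bne.BR/add.ALU) 2-wide

ISSUED = 5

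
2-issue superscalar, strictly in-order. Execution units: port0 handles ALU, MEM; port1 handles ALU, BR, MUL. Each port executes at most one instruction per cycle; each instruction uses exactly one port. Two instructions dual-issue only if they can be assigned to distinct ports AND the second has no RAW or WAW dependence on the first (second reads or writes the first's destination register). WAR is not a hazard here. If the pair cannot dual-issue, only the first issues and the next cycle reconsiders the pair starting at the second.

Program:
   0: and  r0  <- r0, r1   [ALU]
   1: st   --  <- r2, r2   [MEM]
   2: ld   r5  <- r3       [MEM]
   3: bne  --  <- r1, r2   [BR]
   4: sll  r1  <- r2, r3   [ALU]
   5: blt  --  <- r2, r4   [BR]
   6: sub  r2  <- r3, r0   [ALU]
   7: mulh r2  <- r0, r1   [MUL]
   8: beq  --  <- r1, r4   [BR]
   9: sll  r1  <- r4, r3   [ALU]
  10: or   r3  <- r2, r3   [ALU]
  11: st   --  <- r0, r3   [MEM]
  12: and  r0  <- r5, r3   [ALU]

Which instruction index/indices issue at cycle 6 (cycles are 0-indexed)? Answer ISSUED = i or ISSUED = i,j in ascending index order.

ISSUED = 10

  cy0 -> i0/i1 (and/st) pair
  cy1 -> i2/i3 (ld/bne) pair
  cy2 -> i4/i5 (sll/blt) pair
  cy3 -> i6 (sub) WAW r2
  cy4 -> i7 (mulh) no-port MUL/BR
  cy5 -> i8/i9 (beq/sll) pair
  cy6 -> i10 (or) RAW r3
  cy7 -> i11/i12 (st/and) pair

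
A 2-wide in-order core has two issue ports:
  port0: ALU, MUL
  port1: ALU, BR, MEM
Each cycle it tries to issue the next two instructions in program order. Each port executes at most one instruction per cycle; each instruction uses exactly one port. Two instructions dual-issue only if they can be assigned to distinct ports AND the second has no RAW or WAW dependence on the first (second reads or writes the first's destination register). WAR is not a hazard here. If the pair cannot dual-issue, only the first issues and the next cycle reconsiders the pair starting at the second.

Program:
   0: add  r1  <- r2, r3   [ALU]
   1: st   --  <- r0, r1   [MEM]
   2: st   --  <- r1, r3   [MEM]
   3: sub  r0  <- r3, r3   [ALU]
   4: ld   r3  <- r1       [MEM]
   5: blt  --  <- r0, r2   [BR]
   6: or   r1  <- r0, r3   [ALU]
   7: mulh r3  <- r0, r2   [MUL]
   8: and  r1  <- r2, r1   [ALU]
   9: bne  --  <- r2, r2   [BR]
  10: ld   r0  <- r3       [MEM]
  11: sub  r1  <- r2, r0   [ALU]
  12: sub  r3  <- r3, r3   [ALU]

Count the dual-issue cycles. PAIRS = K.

t=0 i0:add.ALU ; RAW r1
t=1 i1:st.MEM ; no-port MEM/MEM
t=2 i2/i3:st.MEM;sub.ALU ; dual
t=3 i4:ld.MEM ; no-port MEM/BR
t=4 i5/i6:blt.BR;or.ALU ; dual
t=5 i7/i8:mulh.MUL;and.ALU ; dual
t=6 i9:bne.BR ; no-port BR/MEM
t=7 i10:ld.MEM ; RAW r0
t=8 i11/i12:sub.ALU;sub.ALU ; dual

PAIRS = 4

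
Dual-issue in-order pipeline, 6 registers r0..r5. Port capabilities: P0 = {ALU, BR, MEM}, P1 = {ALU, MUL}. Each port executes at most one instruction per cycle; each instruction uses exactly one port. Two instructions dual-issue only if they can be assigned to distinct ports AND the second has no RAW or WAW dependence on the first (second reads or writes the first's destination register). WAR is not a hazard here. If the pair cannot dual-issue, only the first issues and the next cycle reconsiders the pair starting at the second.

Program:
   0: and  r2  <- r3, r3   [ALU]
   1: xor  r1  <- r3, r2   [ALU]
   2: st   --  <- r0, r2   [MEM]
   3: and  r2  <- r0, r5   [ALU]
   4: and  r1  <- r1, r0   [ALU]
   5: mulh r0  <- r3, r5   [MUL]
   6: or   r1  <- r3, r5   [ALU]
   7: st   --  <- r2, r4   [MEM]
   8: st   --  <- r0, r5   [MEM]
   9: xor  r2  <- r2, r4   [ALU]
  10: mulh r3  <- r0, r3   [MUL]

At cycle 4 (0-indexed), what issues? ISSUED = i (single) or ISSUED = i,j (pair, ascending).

  cy0 -> i0 (and.ALU) RAW r2
  cy1 -> i1+i2 (xor.ALU/st.MEM) 2-wide
  cy2 -> i3+i4 (and.ALU/and.ALU) 2-wide
  cy3 -> i5+i6 (mulh.MUL/or.ALU) 2-wide
  cy4 -> i7 (st.MEM) no-port MEM/MEM
  cy5 -> i8+i9 (st.MEM/xor.ALU) 2-wide
  cy6 -> i10 (mulh.MUL) tail

ISSUED = 7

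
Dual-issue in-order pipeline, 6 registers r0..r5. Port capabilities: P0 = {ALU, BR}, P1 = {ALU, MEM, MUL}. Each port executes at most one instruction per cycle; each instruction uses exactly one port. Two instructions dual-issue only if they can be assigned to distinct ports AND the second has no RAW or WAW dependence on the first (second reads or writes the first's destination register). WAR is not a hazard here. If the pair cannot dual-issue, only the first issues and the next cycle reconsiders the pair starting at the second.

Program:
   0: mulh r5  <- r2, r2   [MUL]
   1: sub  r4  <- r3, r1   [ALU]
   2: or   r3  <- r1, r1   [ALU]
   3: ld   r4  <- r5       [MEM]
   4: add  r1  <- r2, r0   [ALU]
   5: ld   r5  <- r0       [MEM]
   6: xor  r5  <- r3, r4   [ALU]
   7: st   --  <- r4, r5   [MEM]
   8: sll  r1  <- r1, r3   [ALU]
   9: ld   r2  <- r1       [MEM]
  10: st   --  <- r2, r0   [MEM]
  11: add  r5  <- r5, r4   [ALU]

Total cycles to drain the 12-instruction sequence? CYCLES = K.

CYCLES = 7

0. mulh+sub @i0,i1  | 2-wide
1. or+ld @i2,i3  | 2-wide
2. add+ld @i4,i5  | 2-wide
3. xor @i6  | RAW r5
4. st+sll @i7,i8  | 2-wide
5. ld @i9  | no-port MEM/MEM
6. st+add @i10,i11  | 2-wide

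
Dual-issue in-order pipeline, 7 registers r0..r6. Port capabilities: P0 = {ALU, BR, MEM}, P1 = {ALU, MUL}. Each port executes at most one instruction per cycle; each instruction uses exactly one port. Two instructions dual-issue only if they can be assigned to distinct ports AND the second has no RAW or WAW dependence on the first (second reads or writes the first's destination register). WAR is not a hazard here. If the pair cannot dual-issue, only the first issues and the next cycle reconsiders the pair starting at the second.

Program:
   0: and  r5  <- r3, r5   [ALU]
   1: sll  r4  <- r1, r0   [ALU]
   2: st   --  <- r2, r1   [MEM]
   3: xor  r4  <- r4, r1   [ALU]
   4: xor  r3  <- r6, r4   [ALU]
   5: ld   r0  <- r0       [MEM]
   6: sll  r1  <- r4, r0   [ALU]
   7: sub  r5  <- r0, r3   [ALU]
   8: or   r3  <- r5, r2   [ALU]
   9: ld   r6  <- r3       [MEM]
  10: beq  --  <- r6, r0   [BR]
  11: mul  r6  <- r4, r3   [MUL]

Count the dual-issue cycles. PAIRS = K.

  cy0 -> i0+i1 (and.ALU;sll.ALU) 2-wide
  cy1 -> i2+i3 (st.MEM;xor.ALU) 2-wide
  cy2 -> i4+i5 (xor.ALU;ld.MEM) 2-wide
  cy3 -> i6+i7 (sll.ALU;sub.ALU) 2-wide
  cy4 -> i8 (or.ALU) RAW r3
  cy5 -> i9 (ld.MEM) no-port MEM/BR
  cy6 -> i10+i11 (beq.BR;mul.MUL) 2-wide

PAIRS = 5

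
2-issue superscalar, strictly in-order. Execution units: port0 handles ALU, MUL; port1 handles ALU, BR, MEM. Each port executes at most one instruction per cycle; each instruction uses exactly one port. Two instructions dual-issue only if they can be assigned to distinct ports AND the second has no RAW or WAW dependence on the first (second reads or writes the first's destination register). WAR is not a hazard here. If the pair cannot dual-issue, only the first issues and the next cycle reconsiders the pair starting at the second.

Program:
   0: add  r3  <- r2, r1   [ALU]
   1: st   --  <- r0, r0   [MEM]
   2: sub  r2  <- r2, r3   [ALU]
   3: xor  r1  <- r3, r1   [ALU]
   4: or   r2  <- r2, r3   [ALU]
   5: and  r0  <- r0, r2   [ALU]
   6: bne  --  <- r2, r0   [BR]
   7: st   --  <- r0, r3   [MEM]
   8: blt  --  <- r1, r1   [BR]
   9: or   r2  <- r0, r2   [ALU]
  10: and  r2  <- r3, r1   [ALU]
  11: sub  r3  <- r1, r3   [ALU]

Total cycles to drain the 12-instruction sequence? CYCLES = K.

c0: i0+i1 add.ALU st.MEM  dual
c1: i2+i3 sub.ALU xor.ALU  dual
c2: i4 or.ALU  RAW r2
c3: i5 and.ALU  RAW r0
c4: i6 bne.BR  no-port BR/MEM
c5: i7 st.MEM  no-port MEM/BR
c6: i8+i9 blt.BR or.ALU  dual
c7: i10+i11 and.ALU sub.ALU  dual

CYCLES = 8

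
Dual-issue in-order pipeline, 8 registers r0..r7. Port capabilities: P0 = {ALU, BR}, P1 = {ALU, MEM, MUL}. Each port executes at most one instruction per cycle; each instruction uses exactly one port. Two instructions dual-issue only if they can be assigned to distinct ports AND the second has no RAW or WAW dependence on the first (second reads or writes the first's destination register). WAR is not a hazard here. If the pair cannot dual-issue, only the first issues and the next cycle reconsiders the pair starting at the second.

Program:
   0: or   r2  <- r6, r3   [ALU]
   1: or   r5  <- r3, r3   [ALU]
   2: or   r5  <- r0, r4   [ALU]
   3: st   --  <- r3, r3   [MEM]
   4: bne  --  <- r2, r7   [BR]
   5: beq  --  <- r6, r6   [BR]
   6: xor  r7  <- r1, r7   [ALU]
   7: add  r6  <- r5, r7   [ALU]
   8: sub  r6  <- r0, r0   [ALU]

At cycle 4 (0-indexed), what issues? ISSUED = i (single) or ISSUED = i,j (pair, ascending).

ISSUED = 7

#0 head=0: or+or i0,i1 pair
#1 head=2: or+st i2,i3 pair
#2 head=4: bne i4 no-port BR/BR
#3 head=5: beq+xor i5,i6 pair
#4 head=7: add i7 WAW r6
#5 head=8: sub i8 tail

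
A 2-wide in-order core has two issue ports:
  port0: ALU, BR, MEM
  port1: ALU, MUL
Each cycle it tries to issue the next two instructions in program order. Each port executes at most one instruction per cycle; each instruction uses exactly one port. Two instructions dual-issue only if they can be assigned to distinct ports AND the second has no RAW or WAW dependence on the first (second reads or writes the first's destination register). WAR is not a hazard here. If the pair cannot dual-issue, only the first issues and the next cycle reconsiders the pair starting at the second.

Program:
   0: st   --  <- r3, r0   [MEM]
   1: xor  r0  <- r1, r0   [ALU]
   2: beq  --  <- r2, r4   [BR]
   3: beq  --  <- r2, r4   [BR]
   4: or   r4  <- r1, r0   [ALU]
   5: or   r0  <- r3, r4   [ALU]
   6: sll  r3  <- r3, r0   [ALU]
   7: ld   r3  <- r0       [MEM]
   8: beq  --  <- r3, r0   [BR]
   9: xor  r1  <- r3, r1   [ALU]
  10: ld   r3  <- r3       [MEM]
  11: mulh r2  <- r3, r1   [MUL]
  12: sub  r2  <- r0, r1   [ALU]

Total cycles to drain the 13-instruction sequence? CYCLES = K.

0. st/xor @i0+i1  | pair
1. beq @i2  | no-port BR/BR
2. beq/or @i3+i4  | pair
3. or @i5  | RAW r0
4. sll @i6  | WAW r3
5. ld @i7  | no-port MEM/BR
6. beq/xor @i8+i9  | pair
7. ld @i10  | RAW r3
8. mulh @i11  | WAW r2
9. sub @i12  | tail

CYCLES = 10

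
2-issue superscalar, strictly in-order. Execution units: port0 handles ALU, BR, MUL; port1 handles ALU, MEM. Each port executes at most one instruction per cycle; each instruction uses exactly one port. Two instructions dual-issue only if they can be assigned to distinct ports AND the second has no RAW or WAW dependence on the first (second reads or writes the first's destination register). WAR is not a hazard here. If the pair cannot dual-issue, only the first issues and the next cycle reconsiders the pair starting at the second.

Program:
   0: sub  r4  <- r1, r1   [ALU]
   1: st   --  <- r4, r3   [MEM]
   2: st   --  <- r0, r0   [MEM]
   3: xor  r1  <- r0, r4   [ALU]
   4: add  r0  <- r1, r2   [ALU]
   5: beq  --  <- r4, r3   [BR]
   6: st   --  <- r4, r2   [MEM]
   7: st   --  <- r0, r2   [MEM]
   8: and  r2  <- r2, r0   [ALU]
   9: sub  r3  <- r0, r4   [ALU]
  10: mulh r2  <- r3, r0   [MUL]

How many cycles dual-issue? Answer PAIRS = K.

PAIRS = 3

t=0 i0:sub ; RAW r4
t=1 i1:st ; no-port MEM/MEM
t=2 i2/i3:st+xor ; dual
t=3 i4/i5:add+beq ; dual
t=4 i6:st ; no-port MEM/MEM
t=5 i7/i8:st+and ; dual
t=6 i9:sub ; RAW r3
t=7 i10:mulh ; tail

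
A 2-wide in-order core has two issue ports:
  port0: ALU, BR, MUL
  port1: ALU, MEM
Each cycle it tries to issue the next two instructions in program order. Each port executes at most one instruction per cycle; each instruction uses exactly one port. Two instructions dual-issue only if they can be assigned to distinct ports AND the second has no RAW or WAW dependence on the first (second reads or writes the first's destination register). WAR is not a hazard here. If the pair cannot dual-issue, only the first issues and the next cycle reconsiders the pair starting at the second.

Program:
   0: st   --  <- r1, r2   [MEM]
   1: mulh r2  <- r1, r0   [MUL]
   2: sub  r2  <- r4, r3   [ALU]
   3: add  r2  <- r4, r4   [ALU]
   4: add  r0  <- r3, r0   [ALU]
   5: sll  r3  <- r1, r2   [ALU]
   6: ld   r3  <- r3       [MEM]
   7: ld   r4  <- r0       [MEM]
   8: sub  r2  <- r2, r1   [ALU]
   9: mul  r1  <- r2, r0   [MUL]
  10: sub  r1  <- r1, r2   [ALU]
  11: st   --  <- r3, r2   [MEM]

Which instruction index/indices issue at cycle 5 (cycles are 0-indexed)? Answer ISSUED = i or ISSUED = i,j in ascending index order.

  cy0 -> i0&i1 (st.MEM mulh.MUL) pair
  cy1 -> i2 (sub.ALU) WAW r2
  cy2 -> i3&i4 (add.ALU add.ALU) pair
  cy3 -> i5 (sll.ALU) RAW+WAW r3
  cy4 -> i6 (ld.MEM) no-port MEM/MEM
  cy5 -> i7&i8 (ld.MEM sub.ALU) pair
  cy6 -> i9 (mul.MUL) RAW+WAW r1
  cy7 -> i10&i11 (sub.ALU st.MEM) pair

ISSUED = 7,8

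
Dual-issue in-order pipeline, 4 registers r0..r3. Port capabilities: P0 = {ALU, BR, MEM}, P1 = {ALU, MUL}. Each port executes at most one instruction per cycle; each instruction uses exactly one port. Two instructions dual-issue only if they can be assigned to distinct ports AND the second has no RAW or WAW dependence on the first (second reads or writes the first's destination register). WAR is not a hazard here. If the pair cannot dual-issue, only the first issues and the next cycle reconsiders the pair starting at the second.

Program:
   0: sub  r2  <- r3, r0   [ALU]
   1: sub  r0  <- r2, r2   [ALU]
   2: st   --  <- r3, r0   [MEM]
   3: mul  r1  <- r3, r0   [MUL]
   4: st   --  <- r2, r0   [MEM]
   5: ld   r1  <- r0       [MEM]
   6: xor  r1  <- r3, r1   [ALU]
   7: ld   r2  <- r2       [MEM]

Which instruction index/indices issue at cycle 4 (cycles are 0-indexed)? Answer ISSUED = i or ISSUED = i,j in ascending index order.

ISSUED = 5

t=0 i0:sub ; RAW r2
t=1 i1:sub ; RAW r0
t=2 i2,i3:st/mul ; pair
t=3 i4:st ; no-port MEM/MEM
t=4 i5:ld ; RAW+WAW r1
t=5 i6,i7:xor/ld ; pair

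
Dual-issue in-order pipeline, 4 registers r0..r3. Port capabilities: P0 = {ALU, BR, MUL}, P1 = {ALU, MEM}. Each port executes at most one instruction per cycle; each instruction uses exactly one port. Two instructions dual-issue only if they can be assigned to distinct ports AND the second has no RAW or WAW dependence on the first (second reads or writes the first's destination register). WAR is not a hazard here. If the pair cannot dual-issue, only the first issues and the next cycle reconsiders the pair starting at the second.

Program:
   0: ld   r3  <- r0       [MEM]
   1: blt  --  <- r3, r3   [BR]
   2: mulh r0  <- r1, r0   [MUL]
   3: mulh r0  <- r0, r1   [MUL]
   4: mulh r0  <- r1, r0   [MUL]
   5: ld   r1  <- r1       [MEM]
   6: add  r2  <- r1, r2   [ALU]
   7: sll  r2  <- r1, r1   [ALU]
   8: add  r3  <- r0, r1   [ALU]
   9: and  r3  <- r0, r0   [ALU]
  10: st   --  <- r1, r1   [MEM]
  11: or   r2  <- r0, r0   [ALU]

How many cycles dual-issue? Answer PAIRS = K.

PAIRS = 3

0. ld @i0  | RAW r3
1. blt @i1  | no-port BR/MUL
2. mulh @i2  | no-port MUL/MUL
3. mulh @i3  | no-port MUL/MUL
4. mulh+ld @i4/i5  | 2-wide
5. add @i6  | WAW r2
6. sll+add @i7/i8  | 2-wide
7. and+st @i9/i10  | 2-wide
8. or @i11  | tail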